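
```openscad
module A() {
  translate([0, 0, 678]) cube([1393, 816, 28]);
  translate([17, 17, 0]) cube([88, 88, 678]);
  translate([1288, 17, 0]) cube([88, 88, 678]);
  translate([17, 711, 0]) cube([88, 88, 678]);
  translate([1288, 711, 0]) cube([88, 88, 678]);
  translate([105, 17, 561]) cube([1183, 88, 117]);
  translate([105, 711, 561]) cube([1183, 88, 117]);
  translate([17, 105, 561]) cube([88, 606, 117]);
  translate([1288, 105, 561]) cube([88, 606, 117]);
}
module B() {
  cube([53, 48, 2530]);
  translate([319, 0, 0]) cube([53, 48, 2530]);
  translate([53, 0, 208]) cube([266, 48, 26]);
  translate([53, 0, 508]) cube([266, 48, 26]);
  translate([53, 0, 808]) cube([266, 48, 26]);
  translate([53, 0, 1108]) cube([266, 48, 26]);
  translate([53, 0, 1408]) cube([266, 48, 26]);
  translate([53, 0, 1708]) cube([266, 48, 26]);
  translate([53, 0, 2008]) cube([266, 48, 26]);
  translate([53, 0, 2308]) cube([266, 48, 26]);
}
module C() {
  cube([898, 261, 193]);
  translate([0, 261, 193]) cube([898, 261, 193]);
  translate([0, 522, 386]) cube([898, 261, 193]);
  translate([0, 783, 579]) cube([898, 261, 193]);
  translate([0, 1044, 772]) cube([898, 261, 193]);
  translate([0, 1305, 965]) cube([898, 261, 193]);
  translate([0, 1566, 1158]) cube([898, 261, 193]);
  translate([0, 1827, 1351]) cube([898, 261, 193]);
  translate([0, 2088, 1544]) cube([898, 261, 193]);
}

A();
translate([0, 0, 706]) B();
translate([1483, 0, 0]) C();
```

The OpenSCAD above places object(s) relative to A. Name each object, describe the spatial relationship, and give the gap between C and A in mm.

The staircase's nearest face is 90 mm from the table's +x face.

A is a table. B is a ladder. C is a staircase. The ladder is on top of the table. The staircase is on the floor beside the table on its +x side. The gap between the staircase and the table is 90 mm.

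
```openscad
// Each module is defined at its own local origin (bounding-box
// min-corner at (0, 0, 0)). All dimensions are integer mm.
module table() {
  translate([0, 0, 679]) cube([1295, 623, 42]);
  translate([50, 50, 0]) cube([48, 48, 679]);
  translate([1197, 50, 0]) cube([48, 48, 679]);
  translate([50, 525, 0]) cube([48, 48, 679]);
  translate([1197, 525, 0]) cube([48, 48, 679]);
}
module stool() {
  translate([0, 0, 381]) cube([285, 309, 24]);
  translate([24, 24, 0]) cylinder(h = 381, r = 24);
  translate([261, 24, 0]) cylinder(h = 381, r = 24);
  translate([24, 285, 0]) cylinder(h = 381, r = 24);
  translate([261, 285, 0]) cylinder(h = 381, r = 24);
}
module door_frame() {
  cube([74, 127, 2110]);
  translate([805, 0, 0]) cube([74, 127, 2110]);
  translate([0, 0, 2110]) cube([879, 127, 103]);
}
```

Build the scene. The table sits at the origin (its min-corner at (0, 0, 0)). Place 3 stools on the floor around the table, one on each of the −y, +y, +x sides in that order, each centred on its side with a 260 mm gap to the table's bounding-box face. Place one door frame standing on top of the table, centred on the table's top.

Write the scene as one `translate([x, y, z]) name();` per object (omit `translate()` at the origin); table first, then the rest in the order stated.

table();
translate([505, -569, 0]) stool();
translate([505, 883, 0]) stool();
translate([1555, 157, 0]) stool();
translate([208, 248, 721]) door_frame();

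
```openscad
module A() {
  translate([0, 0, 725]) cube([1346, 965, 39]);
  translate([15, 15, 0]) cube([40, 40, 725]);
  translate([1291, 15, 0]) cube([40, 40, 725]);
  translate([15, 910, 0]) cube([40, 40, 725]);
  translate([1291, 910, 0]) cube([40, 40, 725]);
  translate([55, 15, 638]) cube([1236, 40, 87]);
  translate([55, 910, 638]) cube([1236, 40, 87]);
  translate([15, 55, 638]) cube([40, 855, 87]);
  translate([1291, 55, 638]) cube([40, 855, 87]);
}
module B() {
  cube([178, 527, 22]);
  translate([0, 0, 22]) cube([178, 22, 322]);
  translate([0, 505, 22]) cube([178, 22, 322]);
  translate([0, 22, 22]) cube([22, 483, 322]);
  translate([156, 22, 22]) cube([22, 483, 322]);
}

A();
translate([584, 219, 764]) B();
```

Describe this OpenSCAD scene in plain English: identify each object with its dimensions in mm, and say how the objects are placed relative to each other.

A is a table: top 1346 mm (x) × 965 mm (y), 39 mm thick, upper face at z = 764 mm, on four 40×40 mm square legs, each inset 15 mm from the nearest pair of top edges, running from z = 0 to the bottom of the top. Four apron rails, 40 mm thick and 87 mm tall, run between adjacent legs with their top edges flush with the underside of the top and their outer faces flush with the legs' outer faces.

B is an open-topped rectangular box: outside dimensions 178×527×344 mm, with a uniform wall and base thickness of 22 mm. The base is a full 178×527 slab on the floor; four walls sit on top of the base. The front and back walls (the −y and +y sides) span the full width; the two side walls fit between them.

The open box is on top of the table, centred.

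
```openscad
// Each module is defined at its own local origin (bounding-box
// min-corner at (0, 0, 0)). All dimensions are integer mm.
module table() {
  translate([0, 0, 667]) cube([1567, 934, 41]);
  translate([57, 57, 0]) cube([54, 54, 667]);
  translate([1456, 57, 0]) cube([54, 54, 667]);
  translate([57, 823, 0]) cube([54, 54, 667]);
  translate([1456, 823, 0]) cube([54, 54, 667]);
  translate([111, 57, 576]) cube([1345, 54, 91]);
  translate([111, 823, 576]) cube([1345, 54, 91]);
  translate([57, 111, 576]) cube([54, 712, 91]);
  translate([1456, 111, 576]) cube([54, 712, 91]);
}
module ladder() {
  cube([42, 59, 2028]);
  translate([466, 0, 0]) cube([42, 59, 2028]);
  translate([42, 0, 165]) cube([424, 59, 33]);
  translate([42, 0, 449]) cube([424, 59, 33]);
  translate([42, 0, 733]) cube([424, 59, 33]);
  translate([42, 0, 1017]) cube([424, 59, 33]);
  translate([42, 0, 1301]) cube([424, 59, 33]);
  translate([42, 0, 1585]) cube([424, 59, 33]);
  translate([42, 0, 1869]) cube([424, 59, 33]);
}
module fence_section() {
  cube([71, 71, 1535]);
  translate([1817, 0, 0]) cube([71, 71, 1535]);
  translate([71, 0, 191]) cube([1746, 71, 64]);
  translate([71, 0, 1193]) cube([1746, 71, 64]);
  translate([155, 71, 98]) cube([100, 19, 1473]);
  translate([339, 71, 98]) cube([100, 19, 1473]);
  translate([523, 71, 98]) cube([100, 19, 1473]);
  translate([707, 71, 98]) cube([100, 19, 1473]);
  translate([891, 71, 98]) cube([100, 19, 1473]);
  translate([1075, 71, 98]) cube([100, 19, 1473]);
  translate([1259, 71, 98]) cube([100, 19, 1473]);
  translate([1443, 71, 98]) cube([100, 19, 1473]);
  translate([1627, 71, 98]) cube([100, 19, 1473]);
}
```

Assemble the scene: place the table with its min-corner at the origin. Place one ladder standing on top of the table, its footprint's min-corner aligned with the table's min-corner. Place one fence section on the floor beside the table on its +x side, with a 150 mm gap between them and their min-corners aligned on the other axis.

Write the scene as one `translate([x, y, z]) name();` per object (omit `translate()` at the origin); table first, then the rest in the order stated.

table();
translate([0, 0, 708]) ladder();
translate([1717, 0, 0]) fence_section();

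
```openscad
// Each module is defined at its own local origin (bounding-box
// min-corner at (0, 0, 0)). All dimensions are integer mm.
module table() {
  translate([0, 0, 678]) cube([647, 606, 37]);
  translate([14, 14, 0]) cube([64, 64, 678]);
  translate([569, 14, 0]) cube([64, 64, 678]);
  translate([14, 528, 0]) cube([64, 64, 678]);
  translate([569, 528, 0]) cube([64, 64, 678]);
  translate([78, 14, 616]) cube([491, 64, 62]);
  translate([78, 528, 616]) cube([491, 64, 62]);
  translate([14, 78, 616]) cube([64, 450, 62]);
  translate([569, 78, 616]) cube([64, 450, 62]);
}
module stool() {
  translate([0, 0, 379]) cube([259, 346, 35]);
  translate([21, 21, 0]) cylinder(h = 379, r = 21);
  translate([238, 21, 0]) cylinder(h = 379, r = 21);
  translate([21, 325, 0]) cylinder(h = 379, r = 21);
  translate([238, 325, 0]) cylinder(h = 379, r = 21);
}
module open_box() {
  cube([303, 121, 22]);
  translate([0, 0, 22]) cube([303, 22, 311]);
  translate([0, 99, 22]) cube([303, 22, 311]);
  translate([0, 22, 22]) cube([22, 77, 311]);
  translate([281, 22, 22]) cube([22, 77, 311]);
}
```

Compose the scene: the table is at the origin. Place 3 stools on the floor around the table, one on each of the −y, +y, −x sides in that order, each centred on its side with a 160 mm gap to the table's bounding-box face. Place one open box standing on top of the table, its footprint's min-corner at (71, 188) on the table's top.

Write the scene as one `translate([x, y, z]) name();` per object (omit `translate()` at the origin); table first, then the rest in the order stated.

table();
translate([194, -506, 0]) stool();
translate([194, 766, 0]) stool();
translate([-419, 130, 0]) stool();
translate([71, 188, 715]) open_box();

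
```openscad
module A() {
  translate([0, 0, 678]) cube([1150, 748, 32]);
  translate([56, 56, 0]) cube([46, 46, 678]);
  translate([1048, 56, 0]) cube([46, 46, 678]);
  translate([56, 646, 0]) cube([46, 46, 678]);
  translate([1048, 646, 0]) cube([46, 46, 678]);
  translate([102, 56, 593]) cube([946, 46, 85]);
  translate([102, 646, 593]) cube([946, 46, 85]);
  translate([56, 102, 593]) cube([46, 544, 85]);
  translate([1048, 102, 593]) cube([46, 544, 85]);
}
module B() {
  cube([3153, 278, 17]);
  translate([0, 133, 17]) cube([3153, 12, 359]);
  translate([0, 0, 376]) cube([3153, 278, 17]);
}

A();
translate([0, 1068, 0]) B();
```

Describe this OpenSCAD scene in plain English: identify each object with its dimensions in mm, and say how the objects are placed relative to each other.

A is a table: top 1150 mm (x) × 748 mm (y), 32 mm thick, upper face at z = 710 mm, on four 46×46 mm square legs, each inset 56 mm from the nearest pair of top edges, running from z = 0 to the bottom of the top. Four apron rails, 46 mm thick and 85 mm tall, run between adjacent legs with their top edges flush with the underside of the top and their outer faces flush with the legs' outer faces.

B is an I-beam lying along x, 3153 mm long. Overall section height 393 mm. Two flanges 278 mm wide (y) and 17 mm thick, one on the floor and one at the top; a web 12 mm thick runs between them, centred on the flange width.

The I-beam is on the floor beside the table on its +y side.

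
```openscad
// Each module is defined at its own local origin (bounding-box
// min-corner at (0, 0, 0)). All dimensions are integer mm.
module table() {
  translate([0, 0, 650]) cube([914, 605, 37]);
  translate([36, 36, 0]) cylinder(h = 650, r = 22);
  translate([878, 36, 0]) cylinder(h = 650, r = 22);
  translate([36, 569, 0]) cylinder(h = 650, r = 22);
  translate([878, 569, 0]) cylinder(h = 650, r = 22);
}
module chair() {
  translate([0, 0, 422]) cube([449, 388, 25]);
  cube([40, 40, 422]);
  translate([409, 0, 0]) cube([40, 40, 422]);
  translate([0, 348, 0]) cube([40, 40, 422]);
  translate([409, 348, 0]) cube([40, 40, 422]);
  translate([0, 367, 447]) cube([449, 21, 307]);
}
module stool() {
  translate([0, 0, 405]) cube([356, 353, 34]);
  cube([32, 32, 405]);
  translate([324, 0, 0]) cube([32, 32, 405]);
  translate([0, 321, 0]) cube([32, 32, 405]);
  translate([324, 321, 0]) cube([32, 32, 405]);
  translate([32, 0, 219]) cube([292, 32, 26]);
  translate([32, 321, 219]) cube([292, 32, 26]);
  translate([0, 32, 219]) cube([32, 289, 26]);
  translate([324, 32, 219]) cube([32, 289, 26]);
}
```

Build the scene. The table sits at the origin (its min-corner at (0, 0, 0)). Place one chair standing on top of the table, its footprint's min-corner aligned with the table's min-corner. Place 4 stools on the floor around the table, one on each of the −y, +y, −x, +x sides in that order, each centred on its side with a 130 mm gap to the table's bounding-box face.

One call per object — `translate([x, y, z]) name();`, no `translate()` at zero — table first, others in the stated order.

table();
translate([0, 0, 687]) chair();
translate([279, -483, 0]) stool();
translate([279, 735, 0]) stool();
translate([-486, 126, 0]) stool();
translate([1044, 126, 0]) stool();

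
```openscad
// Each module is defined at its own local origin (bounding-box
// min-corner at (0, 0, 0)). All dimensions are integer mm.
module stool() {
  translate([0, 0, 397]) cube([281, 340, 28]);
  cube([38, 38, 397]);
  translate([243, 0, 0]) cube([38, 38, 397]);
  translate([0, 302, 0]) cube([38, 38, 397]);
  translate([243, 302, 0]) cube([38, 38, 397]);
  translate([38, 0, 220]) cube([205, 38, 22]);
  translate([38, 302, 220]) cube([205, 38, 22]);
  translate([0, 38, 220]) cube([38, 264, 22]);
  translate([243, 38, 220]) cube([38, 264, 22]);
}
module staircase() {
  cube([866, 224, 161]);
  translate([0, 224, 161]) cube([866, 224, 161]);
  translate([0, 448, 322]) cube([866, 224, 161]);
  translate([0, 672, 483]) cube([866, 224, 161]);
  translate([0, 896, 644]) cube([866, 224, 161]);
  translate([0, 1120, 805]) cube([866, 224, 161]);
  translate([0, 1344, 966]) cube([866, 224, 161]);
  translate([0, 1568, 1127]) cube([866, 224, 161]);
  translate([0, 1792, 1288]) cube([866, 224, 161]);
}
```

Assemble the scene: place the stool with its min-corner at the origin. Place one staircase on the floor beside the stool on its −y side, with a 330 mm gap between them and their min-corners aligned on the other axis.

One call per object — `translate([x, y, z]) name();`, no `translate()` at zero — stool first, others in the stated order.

stool();
translate([0, -2346, 0]) staircase();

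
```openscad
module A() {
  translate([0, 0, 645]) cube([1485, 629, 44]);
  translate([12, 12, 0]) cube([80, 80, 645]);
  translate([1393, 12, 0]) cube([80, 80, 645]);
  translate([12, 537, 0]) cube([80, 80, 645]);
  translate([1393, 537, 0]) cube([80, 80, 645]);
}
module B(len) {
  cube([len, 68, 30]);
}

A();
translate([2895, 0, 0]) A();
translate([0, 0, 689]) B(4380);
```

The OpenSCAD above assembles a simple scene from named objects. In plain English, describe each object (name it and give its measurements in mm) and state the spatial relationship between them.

A is a table with a 1485×629 mm rectangular top, 44 mm thick, top surface at z = 689 mm, supported by four 80×80 mm square legs, each inset 12 mm from the nearest pair of top edges, running from the floor.

B is a rectangular beam 4380 mm long (x), 68 mm deep (y), 30 mm thick (z).

The beam spans the tops of two tables placed 1410 mm apart, resting at z = 689 mm.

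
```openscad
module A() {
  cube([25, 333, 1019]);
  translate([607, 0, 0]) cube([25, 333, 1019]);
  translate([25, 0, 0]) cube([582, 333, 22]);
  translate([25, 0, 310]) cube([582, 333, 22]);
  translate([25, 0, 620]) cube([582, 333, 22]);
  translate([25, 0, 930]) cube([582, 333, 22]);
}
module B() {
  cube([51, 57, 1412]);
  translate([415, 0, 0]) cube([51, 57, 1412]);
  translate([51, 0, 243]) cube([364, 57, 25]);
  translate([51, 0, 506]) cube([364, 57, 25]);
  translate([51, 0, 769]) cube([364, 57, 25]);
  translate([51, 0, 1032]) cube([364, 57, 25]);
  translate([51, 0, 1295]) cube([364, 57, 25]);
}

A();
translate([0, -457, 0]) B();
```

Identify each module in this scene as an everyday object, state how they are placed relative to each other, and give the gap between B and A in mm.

The ladder's nearest face is 400 mm from the bookshelf's −y face.

A is a bookshelf. B is a ladder. The ladder is on the floor beside the bookshelf on its −y side. The gap between the ladder and the bookshelf is 400 mm.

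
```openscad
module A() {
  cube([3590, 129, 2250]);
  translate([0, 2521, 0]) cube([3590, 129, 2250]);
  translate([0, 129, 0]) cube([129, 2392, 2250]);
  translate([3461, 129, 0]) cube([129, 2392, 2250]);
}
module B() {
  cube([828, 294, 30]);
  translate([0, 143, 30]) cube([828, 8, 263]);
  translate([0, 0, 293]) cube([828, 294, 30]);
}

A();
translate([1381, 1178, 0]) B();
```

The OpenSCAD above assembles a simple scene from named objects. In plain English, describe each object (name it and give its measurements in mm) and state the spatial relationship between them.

A is the wall frame of a small rectangular building: four walls, each 2250 mm tall and 129 mm thick, enclosing a footprint 3590 mm (x) by 2650 mm (y) outside-to-outside, with no floor or roof. The front and back walls (the −y and +y sides) span the full width; the two side walls fit between them.

B is an I-beam lying along x, 828 mm long. Overall section height 323 mm. Two flanges 294 mm wide (y) and 30 mm thick, one on the floor and one at the top; a web 8 mm thick runs between them, centred on the flange width.

The I-beam sits inside the house frame, centred.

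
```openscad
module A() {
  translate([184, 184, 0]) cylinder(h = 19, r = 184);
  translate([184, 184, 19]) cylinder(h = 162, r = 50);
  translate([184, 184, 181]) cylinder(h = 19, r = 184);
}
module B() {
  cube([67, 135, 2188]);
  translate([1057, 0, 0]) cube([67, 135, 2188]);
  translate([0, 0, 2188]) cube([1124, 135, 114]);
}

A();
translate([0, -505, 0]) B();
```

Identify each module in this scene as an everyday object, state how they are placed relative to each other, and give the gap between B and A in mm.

A is a spool. B is a door frame. The door frame is on the floor beside the spool on its −y side. The gap between the door frame and the spool is 370 mm.

The door frame's nearest face is 370 mm from the spool's −y face.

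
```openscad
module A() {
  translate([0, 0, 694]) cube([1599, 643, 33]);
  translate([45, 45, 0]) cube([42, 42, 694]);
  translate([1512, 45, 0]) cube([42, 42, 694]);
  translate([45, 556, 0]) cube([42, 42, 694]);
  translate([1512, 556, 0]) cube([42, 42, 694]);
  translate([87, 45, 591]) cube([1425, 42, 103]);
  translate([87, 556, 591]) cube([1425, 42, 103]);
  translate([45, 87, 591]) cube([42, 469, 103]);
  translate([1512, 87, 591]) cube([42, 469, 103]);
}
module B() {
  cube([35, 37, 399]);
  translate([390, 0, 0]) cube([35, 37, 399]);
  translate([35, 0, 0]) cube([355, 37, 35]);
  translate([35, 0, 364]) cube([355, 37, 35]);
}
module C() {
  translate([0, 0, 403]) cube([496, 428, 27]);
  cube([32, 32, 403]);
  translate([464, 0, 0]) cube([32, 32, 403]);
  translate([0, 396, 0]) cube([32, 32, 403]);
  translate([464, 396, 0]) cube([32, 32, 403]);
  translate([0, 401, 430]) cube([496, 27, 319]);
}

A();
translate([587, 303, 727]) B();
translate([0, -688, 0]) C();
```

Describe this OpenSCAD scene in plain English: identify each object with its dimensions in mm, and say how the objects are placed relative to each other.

A is a table with a 1599×643 mm rectangular top, 33 mm thick, top surface at z = 727 mm, supported by four 42×42 mm square legs, each inset 45 mm from the nearest pair of top edges, running from the floor. Four apron rails, 42 mm thick and 103 mm tall, run between adjacent legs with their top edges flush with the underside of the top and their outer faces flush with the legs' outer faces.

B is a picture frame with a 355×329 mm rectangular opening (x by z) and a uniform 35 mm border on every side. Frame depth is 37 mm along y. It is built from two vertical stiles running the full outside height and two horizontal rails spanning the gap between the stiles.

C is a chair: 496×428 mm seat, 27 mm thick, top at z = 430 mm, on four 32 mm square corner legs flush with the seat edges. A 27 mm thick backrest slab spans the full seat width, extending 319 mm above the seat top, its back face flush with the seat's +y edge.

The picture frame is on top of the table, centred. The chair is on the floor beside the table on its −y side.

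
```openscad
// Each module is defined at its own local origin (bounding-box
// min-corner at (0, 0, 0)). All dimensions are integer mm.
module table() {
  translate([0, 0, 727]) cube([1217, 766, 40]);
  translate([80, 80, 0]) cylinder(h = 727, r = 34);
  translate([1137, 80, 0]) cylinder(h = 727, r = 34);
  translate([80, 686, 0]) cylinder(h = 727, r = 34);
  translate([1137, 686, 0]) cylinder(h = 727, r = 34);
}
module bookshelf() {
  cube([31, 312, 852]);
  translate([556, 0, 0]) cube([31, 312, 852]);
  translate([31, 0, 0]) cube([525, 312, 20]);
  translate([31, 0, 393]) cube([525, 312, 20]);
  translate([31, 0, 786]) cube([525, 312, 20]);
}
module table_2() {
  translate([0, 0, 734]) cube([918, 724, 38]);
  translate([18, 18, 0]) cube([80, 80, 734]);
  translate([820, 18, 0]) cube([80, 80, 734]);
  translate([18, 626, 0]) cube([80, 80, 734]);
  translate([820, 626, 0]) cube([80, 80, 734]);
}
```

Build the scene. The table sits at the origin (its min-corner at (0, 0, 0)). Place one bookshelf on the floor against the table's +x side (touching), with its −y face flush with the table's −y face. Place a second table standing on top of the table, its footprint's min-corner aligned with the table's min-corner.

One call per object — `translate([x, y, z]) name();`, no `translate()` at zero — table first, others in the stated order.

table();
translate([1217, 0, 0]) bookshelf();
translate([0, 0, 767]) table_2();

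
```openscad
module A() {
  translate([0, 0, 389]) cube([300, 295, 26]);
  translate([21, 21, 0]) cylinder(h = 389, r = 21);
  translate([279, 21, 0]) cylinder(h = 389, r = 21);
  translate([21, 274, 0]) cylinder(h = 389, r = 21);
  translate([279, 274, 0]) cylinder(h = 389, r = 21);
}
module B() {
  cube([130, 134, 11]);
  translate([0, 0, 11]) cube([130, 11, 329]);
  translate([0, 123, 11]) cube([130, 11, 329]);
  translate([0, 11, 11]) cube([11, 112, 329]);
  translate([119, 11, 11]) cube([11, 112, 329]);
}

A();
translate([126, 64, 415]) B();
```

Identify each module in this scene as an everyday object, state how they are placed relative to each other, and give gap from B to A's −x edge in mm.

The open box's min-x is at 126; the stool's min-x is 0; gap = 126 mm.

A is a stool. B is an open box. The open box is on top of the stool. The gap from the open box to the stool's −x edge is 126 mm.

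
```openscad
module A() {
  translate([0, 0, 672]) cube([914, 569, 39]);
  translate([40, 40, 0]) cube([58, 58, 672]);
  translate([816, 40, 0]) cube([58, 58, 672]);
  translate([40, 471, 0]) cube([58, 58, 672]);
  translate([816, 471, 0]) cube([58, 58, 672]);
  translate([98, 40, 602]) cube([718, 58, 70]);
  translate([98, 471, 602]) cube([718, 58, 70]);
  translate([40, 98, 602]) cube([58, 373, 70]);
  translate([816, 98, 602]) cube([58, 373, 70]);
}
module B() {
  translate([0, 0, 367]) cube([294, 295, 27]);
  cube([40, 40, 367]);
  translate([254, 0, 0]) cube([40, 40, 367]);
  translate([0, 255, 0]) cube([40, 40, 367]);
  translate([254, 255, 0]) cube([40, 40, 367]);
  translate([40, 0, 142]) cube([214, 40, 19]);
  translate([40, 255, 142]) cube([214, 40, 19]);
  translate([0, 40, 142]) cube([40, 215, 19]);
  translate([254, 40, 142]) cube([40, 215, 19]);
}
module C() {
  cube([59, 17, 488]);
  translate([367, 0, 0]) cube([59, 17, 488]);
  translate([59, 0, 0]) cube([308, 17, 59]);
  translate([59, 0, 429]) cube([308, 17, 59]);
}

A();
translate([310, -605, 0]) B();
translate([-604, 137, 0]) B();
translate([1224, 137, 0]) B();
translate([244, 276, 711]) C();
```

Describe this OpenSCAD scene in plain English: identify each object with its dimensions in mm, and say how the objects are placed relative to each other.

A is a table: top 914 mm (x) × 569 mm (y), 39 mm thick, upper face at z = 711 mm, on four 58×58 mm square legs, each inset 40 mm from the nearest pair of top edges, running from z = 0 to the bottom of the top. Four apron rails, 58 mm thick and 70 mm tall, run between adjacent legs with their top edges flush with the underside of the top and their outer faces flush with the legs' outer faces.

B is a four-legged stool. The seat is a 294×295×27 mm slab whose top surface is at z = 394 mm; four square legs, each 40×40 mm in cross-section, run from the floor (z = 0) to the underside of the seat, each flush with a corner of the seat. Four stretchers, 40 mm wide and 19 mm tall, connect adjacent legs with their undersides at z = 142 mm, each running between the inner faces of the legs it joins and aligned with the legs' outer faces on the other axis.

C is a rectangular picture frame lying in the x–z plane (depth along y). The opening is 308 mm wide (x) by 370 mm tall (z), surrounded by a border 59 mm wide on all four sides. The frame is 17 mm deep and is made of two full-height vertical stiles with two horizontal rails fitted between them.

Three stools sit around the table at the −y, −x, +x sides. The picture frame is on top of the table, centred.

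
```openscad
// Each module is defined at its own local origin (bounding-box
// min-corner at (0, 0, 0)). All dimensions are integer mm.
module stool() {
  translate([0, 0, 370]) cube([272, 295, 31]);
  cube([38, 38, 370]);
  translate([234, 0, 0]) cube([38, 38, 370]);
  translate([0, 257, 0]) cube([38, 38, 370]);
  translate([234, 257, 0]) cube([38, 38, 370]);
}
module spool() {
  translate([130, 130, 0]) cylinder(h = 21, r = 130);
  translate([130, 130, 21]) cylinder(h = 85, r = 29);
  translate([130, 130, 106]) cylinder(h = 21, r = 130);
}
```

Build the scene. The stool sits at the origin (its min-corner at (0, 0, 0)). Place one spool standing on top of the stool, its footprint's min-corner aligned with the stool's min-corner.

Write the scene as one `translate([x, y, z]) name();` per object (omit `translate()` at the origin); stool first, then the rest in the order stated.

stool();
translate([0, 0, 401]) spool();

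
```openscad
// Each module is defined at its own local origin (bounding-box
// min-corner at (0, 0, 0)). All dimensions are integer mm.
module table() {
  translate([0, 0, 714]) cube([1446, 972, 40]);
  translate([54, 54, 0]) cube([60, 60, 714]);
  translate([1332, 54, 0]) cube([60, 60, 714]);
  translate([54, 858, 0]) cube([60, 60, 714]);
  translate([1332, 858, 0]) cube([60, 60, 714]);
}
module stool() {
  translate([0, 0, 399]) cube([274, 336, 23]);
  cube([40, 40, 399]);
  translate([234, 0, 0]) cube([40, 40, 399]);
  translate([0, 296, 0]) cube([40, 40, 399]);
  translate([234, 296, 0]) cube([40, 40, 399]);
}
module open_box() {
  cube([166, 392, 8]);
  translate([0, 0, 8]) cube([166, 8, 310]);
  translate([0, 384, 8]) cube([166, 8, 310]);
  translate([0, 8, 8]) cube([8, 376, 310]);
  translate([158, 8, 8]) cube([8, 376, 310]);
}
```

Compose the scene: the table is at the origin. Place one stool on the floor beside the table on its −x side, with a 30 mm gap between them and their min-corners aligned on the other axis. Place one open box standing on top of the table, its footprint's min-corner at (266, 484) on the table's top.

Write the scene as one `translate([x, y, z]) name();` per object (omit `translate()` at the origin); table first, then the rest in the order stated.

table();
translate([-304, 0, 0]) stool();
translate([266, 484, 754]) open_box();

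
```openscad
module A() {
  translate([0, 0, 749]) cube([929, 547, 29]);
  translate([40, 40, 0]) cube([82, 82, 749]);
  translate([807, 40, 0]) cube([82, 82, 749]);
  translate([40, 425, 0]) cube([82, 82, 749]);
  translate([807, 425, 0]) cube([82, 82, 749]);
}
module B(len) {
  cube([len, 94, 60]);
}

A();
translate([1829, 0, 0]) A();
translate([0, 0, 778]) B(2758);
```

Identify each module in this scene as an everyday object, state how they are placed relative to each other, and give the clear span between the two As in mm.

Second table starts at x = 1829; first ends at x = 929; clear span = 1829 − 929 = 900 mm.

A is a table. B is a beam. A beam spans the tops of two tables. The clear span between the two tables is 900 mm.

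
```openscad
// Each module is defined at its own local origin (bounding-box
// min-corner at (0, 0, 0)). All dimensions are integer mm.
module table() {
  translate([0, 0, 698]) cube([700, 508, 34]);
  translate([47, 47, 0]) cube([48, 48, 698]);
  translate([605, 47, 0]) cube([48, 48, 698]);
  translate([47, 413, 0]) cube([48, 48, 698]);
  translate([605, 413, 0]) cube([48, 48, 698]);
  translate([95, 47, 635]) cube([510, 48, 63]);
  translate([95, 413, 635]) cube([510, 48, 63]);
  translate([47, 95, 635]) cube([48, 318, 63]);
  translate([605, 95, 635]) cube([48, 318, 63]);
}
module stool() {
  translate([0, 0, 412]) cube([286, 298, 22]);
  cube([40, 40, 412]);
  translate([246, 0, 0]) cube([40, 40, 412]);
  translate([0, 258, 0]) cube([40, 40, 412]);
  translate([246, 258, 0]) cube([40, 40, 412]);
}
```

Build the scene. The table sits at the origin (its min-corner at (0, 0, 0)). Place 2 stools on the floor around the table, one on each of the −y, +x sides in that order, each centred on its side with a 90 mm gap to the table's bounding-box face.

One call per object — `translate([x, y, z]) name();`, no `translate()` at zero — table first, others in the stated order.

table();
translate([207, -388, 0]) stool();
translate([790, 105, 0]) stool();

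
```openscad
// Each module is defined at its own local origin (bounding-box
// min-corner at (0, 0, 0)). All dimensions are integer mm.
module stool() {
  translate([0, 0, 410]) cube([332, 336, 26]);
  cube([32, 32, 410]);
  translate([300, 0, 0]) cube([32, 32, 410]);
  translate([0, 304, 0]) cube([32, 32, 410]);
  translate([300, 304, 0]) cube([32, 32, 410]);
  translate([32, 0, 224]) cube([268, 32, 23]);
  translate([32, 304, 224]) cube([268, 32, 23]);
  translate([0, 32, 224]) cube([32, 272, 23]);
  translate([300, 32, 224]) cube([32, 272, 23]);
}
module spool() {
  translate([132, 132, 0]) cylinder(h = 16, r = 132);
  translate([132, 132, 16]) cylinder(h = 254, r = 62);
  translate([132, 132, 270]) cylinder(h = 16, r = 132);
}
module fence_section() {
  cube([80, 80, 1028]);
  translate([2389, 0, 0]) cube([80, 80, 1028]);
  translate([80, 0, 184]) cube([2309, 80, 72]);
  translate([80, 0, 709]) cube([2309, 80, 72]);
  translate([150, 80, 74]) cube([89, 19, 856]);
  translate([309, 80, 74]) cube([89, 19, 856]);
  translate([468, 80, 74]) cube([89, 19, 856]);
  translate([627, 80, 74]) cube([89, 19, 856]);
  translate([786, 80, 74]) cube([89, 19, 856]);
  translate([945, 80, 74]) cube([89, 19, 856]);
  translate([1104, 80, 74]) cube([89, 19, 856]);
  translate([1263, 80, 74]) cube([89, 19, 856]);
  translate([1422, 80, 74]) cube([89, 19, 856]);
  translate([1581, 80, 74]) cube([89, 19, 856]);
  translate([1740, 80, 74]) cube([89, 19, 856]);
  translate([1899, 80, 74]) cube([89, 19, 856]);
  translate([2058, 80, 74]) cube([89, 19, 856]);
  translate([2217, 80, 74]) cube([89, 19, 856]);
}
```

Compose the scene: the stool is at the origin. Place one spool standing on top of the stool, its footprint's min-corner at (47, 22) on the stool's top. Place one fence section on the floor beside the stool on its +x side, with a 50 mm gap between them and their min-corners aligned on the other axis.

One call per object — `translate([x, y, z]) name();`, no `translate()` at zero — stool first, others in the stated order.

stool();
translate([47, 22, 436]) spool();
translate([382, 0, 0]) fence_section();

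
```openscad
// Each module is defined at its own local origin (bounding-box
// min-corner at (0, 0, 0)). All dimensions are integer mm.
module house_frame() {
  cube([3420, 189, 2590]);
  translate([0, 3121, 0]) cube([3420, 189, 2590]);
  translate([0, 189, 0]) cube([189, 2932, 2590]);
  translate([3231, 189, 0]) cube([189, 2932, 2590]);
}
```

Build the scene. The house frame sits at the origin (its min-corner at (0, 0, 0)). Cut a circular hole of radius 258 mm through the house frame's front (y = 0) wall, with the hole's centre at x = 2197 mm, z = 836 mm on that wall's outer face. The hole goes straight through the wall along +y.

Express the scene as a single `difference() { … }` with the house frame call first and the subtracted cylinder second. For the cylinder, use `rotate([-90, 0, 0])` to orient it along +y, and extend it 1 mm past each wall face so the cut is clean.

difference() {
  house_frame();
  translate([2197, -1, 836]) rotate([-90, 0, 0]) cylinder(h = 191, r = 258);
}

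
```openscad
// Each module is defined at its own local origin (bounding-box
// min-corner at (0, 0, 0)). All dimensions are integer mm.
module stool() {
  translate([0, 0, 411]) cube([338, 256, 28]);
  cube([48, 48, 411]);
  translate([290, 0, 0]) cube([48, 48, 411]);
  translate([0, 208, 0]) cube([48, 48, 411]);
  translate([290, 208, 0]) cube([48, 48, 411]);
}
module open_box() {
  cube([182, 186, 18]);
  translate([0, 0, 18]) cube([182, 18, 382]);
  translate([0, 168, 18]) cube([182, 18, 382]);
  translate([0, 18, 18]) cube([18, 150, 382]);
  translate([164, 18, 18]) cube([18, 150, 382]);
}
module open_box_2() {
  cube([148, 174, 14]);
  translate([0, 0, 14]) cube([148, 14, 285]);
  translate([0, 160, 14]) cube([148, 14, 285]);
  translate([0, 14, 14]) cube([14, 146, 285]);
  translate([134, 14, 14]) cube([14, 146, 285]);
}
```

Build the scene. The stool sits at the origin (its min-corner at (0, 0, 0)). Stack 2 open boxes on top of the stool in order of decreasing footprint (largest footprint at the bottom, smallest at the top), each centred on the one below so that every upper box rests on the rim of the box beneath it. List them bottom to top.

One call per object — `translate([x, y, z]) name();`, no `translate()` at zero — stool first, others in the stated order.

stool();
translate([78, 35, 439]) open_box();
translate([95, 41, 839]) open_box_2();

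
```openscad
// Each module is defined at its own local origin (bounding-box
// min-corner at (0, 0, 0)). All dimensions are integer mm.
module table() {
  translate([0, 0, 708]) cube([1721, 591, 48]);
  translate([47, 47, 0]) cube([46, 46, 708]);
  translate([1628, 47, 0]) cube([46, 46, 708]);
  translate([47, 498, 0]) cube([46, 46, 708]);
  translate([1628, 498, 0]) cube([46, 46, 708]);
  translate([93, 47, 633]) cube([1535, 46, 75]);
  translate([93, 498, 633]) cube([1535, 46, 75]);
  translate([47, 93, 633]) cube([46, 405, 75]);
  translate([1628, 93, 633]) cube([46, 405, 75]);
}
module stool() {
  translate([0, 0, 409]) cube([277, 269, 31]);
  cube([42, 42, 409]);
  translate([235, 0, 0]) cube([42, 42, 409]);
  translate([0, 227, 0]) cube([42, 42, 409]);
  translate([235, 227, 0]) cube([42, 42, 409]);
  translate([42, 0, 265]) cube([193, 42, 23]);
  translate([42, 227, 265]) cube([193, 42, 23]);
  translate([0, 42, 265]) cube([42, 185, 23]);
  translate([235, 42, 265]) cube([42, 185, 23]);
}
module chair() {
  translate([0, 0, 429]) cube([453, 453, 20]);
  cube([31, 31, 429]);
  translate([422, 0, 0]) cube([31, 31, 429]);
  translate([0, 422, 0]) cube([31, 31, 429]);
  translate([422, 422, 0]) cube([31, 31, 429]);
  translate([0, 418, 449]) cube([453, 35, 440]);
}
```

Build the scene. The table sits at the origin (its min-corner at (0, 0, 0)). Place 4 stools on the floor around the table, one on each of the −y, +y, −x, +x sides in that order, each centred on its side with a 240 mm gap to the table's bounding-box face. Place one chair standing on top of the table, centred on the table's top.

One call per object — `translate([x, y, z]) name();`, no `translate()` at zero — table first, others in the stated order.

table();
translate([722, -509, 0]) stool();
translate([722, 831, 0]) stool();
translate([-517, 161, 0]) stool();
translate([1961, 161, 0]) stool();
translate([634, 69, 756]) chair();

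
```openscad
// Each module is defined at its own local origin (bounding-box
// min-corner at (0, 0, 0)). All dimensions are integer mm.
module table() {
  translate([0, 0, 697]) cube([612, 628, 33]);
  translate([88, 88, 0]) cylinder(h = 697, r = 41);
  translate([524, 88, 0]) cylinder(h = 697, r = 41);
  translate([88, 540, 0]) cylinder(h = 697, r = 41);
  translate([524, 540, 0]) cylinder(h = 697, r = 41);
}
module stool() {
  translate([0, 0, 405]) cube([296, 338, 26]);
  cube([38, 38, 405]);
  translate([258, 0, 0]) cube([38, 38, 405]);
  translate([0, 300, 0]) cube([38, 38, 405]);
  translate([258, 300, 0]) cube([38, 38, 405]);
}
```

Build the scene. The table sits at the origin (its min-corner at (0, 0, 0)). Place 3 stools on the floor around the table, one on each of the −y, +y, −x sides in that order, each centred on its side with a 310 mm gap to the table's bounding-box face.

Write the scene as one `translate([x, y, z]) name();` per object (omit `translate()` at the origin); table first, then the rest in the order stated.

table();
translate([158, -648, 0]) stool();
translate([158, 938, 0]) stool();
translate([-606, 145, 0]) stool();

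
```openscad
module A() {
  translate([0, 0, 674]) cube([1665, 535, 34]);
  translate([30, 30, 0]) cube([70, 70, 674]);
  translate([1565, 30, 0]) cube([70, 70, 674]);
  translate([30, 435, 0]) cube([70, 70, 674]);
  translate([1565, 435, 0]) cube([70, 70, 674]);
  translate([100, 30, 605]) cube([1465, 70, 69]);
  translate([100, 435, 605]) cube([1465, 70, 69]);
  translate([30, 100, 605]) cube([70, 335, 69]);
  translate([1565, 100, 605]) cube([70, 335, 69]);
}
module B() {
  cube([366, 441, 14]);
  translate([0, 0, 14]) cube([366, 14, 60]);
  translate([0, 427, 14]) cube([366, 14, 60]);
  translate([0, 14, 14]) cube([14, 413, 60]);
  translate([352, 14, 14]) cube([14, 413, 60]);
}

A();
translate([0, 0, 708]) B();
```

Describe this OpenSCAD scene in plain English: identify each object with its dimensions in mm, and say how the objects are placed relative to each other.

A is a table: top 1665 mm (x) × 535 mm (y), 34 mm thick, upper face at z = 708 mm, on four 70×70 mm square legs, each inset 30 mm from the nearest pair of top edges, running from z = 0 to the bottom of the top. Four apron rails, 70 mm thick and 69 mm tall, run between adjacent legs with their top edges flush with the underside of the top and their outer faces flush with the legs' outer faces.

B is an open-topped rectangular box: outside dimensions 366×441×74 mm, with a uniform wall and base thickness of 14 mm. The base is a full 366×441 slab on the floor; four walls sit on top of the base. The front and back walls (the −y and +y sides) span the full width; the two side walls fit between them.

The open box is on top of the table.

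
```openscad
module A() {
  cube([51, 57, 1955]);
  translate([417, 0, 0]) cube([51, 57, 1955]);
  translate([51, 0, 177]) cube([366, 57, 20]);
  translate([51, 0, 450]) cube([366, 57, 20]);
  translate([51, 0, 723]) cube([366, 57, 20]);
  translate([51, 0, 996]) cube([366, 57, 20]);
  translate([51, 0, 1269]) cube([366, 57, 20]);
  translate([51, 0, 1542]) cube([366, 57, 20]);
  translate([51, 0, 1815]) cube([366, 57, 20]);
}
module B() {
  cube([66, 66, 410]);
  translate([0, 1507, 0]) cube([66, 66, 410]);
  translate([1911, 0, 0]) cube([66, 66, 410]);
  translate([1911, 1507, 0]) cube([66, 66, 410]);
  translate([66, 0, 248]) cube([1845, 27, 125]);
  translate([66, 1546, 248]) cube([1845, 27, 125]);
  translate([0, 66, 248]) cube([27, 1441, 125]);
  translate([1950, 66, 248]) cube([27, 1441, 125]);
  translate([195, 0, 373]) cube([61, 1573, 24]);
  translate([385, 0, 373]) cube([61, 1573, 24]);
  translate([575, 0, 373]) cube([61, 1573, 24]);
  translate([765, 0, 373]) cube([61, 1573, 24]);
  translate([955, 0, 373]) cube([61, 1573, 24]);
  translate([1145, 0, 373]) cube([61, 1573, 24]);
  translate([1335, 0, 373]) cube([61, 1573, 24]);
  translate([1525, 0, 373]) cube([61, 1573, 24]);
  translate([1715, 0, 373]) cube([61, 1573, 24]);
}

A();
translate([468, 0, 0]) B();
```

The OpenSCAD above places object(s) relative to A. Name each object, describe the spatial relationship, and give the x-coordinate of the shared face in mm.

The ladder's +x face and the bed frame's −x face are both at x = 468 mm.

A is a ladder. B is a bed frame. The bed frame is against the ladder's +x side, with their −y faces flush. The x-coordinate of the shared face is 468 mm.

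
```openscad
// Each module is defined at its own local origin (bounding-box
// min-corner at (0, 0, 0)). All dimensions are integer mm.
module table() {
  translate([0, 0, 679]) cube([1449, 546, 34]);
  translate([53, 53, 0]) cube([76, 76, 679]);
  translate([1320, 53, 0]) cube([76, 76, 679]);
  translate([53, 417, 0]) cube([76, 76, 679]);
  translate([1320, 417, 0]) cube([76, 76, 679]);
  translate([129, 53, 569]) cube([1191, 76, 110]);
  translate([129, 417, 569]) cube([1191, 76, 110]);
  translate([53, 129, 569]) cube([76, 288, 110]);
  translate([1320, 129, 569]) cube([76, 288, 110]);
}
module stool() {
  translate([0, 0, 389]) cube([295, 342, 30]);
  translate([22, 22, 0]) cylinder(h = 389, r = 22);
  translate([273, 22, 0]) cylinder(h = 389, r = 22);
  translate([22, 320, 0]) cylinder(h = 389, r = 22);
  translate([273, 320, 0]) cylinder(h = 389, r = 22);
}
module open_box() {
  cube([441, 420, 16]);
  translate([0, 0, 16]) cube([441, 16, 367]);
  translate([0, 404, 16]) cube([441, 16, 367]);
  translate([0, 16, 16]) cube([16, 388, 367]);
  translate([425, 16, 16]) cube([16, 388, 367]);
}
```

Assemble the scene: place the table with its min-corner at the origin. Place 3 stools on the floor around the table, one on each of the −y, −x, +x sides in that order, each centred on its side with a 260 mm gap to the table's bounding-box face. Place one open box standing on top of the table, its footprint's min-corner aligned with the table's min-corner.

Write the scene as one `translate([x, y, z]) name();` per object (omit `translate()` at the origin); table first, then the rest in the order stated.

table();
translate([577, -602, 0]) stool();
translate([-555, 102, 0]) stool();
translate([1709, 102, 0]) stool();
translate([0, 0, 713]) open_box();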